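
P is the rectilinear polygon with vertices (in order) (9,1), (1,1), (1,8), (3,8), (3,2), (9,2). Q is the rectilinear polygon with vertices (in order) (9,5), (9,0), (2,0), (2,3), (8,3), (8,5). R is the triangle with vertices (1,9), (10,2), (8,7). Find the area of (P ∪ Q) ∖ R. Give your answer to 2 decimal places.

|P ∪ Q| = 35.
|(P ∪ Q) ∩ R| = 1.9817.
|(P ∪ Q) ∖ R| = 35 − 1.9817 = 33.02.

33.02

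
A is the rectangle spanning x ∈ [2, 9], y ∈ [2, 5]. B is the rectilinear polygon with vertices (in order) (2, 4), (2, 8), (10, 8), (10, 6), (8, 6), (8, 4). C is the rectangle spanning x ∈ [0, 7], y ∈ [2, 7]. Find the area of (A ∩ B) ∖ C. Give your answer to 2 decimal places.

1.00

|A ∩ B| = 6.
|(A ∩ B) ∩ C| = 5.
|(A ∩ B) ∖ C| = 6 − 5 = 1.00.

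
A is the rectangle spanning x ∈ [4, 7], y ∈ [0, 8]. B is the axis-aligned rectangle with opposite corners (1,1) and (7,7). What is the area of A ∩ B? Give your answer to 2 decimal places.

|A∩B|: x∈[4,7], y∈[1,7] → 3·6 = 18.

18.00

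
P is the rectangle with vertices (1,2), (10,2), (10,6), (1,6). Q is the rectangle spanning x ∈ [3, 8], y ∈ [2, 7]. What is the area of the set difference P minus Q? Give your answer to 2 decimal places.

|P∩Q|: x∈[3,8], y∈[2,6] → 5·4 = 20.
|P| = 36.
|P ∖ Q| = |P| − |P∩Q| = 36 − 20 = 16.00.

16.00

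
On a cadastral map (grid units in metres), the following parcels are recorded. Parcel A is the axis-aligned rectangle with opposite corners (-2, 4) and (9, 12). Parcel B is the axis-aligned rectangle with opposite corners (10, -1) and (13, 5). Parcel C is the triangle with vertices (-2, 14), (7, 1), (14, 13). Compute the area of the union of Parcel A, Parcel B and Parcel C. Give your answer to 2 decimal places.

By inclusion–exclusion:
Individual areas: |Parcel A| = 88, |Parcel B| = 18, |Parcel C| = 99.5.
|Parcel A∩Parcel B| = 0 (no overlap).
|Parcel A∩Parcel C| = 54.7157.
|Parcel B∩Parcel C| = 0.
|Parcel A∩Parcel B∩Parcel C| = 0.
|Parcel A ∪ Parcel B ∪ Parcel C| = 205.5 − 54.7157 + 0 = 150.78.

150.78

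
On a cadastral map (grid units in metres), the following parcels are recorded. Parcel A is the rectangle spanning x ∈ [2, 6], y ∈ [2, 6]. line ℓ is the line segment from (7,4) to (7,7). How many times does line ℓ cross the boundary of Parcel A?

The segment lies entirely outside Parcel A and never meets its boundary.

0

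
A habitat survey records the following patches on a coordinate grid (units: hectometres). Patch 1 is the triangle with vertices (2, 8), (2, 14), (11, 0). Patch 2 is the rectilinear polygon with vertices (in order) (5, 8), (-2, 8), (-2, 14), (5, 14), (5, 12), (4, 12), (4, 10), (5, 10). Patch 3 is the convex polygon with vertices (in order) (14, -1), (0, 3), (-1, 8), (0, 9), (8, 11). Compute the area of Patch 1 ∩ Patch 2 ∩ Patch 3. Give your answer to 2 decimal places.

The intersection is the polygon with vertices (4.571,10), (5,9.333), (5,8), (2,8), (2,9.5), (4,10).
By the shoelace formula its area is 5.36.

5.36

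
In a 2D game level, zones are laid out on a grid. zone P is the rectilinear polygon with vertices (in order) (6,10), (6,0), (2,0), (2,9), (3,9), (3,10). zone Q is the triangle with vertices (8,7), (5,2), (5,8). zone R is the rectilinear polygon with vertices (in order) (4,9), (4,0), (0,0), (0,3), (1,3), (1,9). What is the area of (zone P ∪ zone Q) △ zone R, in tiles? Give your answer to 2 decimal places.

|zone P ∪ zone Q| = 43.
|(zone P ∪ zone Q) ∩ zone R| = 18.
|(zone P ∪ zone Q) △ zone R| = 43 + 30 − 36 = 37.00.

37.00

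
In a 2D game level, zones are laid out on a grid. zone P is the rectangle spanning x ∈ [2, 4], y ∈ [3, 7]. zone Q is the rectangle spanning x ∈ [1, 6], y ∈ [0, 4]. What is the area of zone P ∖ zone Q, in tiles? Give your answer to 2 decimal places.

6.00

|zone P∩zone Q|: x∈[2,4], y∈[3,4] → 2·1 = 2.
|zone P| = 8.
|zone P ∖ zone Q| = |zone P| − |zone P∩zone Q| = 8 − 2 = 6.00.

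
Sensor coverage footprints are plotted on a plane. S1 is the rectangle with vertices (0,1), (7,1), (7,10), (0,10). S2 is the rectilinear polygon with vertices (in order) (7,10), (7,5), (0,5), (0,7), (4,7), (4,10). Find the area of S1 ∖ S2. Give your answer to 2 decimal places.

|S1| = 63, |S1∩S2| = 23.
|S1 ∖ S2| = |S1| − |S1∩S2| = 63 − 23 = 40.00.

40.00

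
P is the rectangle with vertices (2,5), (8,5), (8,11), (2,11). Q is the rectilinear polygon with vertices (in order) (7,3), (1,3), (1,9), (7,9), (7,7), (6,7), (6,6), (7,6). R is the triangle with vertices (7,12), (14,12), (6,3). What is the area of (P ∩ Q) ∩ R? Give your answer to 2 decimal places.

|P ∩ Q| = 19.
|(P ∩ Q) ∩ R| = 1.61.

1.61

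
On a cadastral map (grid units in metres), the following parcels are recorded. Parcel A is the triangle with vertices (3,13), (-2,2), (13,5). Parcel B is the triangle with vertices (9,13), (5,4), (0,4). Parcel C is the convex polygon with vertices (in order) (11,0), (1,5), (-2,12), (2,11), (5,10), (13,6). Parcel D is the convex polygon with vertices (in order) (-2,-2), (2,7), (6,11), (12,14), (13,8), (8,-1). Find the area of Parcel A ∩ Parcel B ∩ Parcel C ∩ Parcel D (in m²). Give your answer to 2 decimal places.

17.20

The intersection is the polygon with vertices (3,4), (1.091,4.955), (1.2,5.2), (5.667,9.667), (7.182,8.909), (5,4).
By the shoelace formula its area is 17.20.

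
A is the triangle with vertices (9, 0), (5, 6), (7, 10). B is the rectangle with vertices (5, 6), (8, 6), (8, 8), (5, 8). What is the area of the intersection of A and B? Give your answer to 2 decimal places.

4.20

The intersection is the polygon with vertices (6,8), (7.4,8), (7.8,6), (5,6).
By the shoelace formula its area is 4.20.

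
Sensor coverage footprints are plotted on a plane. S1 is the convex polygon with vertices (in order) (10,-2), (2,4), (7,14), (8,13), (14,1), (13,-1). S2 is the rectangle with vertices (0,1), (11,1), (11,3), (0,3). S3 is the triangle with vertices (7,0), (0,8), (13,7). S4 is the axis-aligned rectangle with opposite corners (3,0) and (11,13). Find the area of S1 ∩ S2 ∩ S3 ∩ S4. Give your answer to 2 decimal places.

6.93

The intersection is the polygon with vertices (7.857,1), (6.125,1), (4.375,3), (9.571,3).
By the shoelace formula its area is 6.93.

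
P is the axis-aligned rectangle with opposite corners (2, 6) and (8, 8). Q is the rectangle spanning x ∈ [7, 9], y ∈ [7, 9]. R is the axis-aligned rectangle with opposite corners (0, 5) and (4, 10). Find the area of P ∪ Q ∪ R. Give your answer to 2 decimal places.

By inclusion–exclusion:
Individual areas: |P| = 12, |Q| = 4, |R| = 20.
|P∩Q|: x∈[7,8], y∈[7,8] → 1·1 = 1.
|P∩R|: x∈[2,4], y∈[6,8] → 2·2 = 4.
|Q∩R| = 0 (no overlap).
|P∩Q∩R| = 0.
|P ∪ Q ∪ R| = 36 − 5 + 0 = 31.00.

31.00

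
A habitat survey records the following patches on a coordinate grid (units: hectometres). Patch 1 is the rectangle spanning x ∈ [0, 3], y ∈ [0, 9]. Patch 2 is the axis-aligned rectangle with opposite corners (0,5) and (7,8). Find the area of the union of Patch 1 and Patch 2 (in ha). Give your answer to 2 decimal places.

39.00

By inclusion–exclusion:
Individual areas: |Patch 1| = 27, |Patch 2| = 21.
|Patch 1∩Patch 2|: x∈[0,3], y∈[5,8] → 3·3 = 9.
|Patch 1 ∪ Patch 2| = 48 − 9 = 39.00.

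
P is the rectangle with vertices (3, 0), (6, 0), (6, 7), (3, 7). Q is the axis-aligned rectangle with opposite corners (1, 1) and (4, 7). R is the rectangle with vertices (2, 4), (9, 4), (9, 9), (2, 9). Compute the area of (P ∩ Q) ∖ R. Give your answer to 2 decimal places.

|P ∩ Q| = 6.
|(P ∩ Q) ∩ R| = 3.
|(P ∩ Q) ∖ R| = 6 − 3 = 3.00.

3.00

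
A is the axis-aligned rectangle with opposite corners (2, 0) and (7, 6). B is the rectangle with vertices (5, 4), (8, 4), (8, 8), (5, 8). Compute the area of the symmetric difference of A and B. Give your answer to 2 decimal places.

34.00

|A∩B|: x∈[5,7], y∈[4,6] → 2·2 = 4.
|A △ B| = |A| + |B| − 2·|A∩B| = 30 + 12 − 8 = 34.00.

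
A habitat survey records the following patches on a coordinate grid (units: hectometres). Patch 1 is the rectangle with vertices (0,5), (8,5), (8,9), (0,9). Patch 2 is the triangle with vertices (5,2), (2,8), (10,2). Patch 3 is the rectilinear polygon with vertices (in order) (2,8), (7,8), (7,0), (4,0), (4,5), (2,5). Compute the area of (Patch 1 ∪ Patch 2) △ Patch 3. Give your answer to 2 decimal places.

|Patch 1 ∪ Patch 2| = 43.25.
|(Patch 1 ∪ Patch 2) ∩ Patch 3| = 22.625.
|(Patch 1 ∪ Patch 2) △ Patch 3| = 43.25 + 30 − 45.25 = 28.00.

28.00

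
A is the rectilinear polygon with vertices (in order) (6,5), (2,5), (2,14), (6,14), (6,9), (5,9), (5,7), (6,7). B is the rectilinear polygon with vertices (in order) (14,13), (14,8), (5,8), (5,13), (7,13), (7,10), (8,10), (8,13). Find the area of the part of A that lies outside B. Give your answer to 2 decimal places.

|A| = 34, |A∩B| = 4.
|A ∖ B| = |A| − |A∩B| = 34 − 4 = 30.00.

30.00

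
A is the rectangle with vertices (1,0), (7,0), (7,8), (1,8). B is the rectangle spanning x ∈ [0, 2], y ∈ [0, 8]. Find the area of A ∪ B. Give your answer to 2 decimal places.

56.00

By inclusion–exclusion:
Individual areas: |A| = 48, |B| = 16.
|A∩B|: x∈[1,2], y∈[0,8] → 1·8 = 8.
|A ∪ B| = 64 − 8 = 56.00.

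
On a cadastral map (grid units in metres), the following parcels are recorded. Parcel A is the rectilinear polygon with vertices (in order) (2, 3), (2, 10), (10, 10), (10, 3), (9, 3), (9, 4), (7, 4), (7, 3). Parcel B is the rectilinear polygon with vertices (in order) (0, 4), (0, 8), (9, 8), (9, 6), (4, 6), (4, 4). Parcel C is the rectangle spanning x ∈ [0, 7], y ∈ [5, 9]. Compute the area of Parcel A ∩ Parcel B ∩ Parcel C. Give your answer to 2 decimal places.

12.00

The intersection is the polygon with vertices (7,8), (7,6), (4,6), (4,5), (2,5), (2,8).
By the shoelace formula its area is 12.00.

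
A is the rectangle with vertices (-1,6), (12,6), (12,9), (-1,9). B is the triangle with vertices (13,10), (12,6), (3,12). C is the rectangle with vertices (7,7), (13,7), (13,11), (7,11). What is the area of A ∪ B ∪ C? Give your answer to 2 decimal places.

56.96

By inclusion–exclusion:
Individual areas: |A| = 39, |B| = 21, |C| = 24.
|A∩B| = 6.75.
|A∩C|: x∈[7,12], y∈[7,9] → 5·2 = 10.
|B∩C| = 16.2917.
|A∩B∩C| = 6.
|A ∪ B ∪ C| = 84 − 33.0417 + 6 = 56.96.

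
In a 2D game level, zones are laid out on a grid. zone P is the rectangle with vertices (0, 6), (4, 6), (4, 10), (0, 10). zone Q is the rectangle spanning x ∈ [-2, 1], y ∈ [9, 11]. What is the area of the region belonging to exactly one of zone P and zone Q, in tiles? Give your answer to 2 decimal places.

20.00

|zone P∩zone Q|: x∈[0,1], y∈[9,10] → 1·1 = 1.
|zone P △ zone Q| = |zone P| + |zone Q| − 2·|zone P∩zone Q| = 16 + 6 − 2 = 20.00.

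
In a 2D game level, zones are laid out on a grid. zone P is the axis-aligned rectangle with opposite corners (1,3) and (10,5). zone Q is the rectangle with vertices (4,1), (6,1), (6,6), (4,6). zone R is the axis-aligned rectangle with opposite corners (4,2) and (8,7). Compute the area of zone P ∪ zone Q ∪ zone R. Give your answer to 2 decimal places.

32.00

By inclusion–exclusion:
Individual areas: |zone P| = 18, |zone Q| = 10, |zone R| = 20.
|zone P∩zone Q|: x∈[4,6], y∈[3,5] → 2·2 = 4.
|zone P∩zone R|: x∈[4,8], y∈[3,5] → 4·2 = 8.
|zone Q∩zone R|: x∈[4,6], y∈[2,6] → 2·4 = 8.
|zone P∩zone Q∩zone R| = 4.
|zone P ∪ zone Q ∪ zone R| = 48 − 20 + 4 = 32.00.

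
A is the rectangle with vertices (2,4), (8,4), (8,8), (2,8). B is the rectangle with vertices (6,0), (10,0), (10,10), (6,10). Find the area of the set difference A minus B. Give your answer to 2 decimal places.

16.00

|A∩B|: x∈[6,8], y∈[4,8] → 2·4 = 8.
|A| = 24.
|A ∖ B| = |A| − |A∩B| = 24 − 8 = 16.00.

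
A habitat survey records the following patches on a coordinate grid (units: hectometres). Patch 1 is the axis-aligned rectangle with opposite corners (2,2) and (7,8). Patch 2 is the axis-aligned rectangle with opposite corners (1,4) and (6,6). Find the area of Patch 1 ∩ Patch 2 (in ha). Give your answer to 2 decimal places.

|Patch 1∩Patch 2|: x∈[2,6], y∈[4,6] → 4·2 = 8.

8.00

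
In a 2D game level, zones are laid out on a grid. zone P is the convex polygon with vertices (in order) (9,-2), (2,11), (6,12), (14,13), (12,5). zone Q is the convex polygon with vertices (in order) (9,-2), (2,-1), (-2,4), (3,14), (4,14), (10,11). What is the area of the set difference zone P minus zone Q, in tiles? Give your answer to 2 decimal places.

|zone P| = 92, |zone P∩zone Q| = 57.2.
|zone P ∖ zone Q| = |zone P| − |zone P∩zone Q| = 92 − 57.2 = 34.80.

34.80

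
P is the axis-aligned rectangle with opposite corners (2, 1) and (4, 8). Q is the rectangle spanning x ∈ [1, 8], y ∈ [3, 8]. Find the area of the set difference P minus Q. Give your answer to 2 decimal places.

4.00

|P∩Q|: x∈[2,4], y∈[3,8] → 2·5 = 10.
|P| = 14.
|P ∖ Q| = |P| − |P∩Q| = 14 − 10 = 4.00.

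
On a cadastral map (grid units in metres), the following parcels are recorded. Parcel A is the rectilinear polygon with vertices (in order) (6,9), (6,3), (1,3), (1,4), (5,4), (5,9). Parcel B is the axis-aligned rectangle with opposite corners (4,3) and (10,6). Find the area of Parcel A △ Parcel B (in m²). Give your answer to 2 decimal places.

20.00

|Parcel A| = 10, |Parcel B| = 18, |Parcel A∩Parcel B| = 4.
|Parcel A △ Parcel B| = |Parcel A| + |Parcel B| − 2·|Parcel A∩Parcel B| = 10 + 18 − 8 = 20.00.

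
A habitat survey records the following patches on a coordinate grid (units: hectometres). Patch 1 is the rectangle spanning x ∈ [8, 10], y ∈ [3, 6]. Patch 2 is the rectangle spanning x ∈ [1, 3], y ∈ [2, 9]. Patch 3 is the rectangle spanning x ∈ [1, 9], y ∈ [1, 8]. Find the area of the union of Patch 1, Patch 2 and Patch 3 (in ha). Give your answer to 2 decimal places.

61.00

By inclusion–exclusion:
Individual areas: |Patch 1| = 6, |Patch 2| = 14, |Patch 3| = 56.
|Patch 1∩Patch 2| = 0 (no overlap).
|Patch 1∩Patch 3|: x∈[8,9], y∈[3,6] → 1·3 = 3.
|Patch 2∩Patch 3|: x∈[1,3], y∈[2,8] → 2·6 = 12.
|Patch 1∩Patch 2∩Patch 3| = 0.
|Patch 1 ∪ Patch 2 ∪ Patch 3| = 76 − 15 + 0 = 61.00.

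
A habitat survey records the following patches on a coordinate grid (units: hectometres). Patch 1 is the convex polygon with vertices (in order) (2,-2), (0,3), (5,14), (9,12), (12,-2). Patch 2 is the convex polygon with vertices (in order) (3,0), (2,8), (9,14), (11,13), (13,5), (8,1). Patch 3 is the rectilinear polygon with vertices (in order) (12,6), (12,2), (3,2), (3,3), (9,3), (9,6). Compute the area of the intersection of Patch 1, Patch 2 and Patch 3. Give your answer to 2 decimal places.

11.63

The intersection is the polygon with vertices (10.866,3.293), (9.25,2), (3,2), (3,3), (9,3), (9,6), (10.286,6).
By the shoelace formula its area is 11.63.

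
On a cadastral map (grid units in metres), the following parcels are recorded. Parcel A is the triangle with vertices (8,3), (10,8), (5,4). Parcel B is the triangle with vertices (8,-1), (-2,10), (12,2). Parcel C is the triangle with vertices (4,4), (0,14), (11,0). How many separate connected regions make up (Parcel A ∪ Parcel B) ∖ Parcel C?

2

(Parcel A ∪ Parcel B) ∖ Parcel C splits into 2 disjoint pieces (area 9.5718, area 17.2162).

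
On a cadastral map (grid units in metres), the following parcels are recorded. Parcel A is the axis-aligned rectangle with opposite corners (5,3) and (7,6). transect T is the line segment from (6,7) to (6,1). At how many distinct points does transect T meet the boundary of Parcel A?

The segment meets the boundary at (6,3), (6,6).

2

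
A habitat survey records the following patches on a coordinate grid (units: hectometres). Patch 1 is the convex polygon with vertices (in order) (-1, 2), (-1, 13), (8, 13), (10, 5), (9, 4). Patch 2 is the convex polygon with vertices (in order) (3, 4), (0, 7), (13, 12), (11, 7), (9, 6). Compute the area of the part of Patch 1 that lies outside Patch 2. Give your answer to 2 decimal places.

67.67

|Patch 1| = 100.5, |Patch 1∩Patch 2| = 32.8333.
|Patch 1 ∖ Patch 2| = |Patch 1| − |Patch 1∩Patch 2| = 100.5 − 32.8333 = 67.67.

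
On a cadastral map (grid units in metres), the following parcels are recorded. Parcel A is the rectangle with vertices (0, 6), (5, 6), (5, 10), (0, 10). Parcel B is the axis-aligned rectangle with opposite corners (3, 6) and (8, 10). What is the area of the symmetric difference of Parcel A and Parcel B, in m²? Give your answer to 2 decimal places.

|Parcel A∩Parcel B|: x∈[3,5], y∈[6,10] → 2·4 = 8.
|Parcel A △ Parcel B| = |Parcel A| + |Parcel B| − 2·|Parcel A∩Parcel B| = 20 + 20 − 16 = 24.00.

24.00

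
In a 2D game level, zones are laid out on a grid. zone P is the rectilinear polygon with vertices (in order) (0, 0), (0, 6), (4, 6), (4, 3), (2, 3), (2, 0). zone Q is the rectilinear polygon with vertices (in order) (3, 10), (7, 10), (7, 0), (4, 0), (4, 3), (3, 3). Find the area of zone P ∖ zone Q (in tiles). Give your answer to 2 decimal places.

|zone P| = 18, |zone P∩zone Q| = 3.
|zone P ∖ zone Q| = |zone P| − |zone P∩zone Q| = 18 − 3 = 15.00.

15.00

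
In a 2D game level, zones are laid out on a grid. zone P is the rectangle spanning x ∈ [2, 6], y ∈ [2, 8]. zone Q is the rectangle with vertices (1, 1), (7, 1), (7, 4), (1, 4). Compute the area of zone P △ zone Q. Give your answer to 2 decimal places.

|zone P∩zone Q|: x∈[2,6], y∈[2,4] → 4·2 = 8.
|zone P △ zone Q| = |zone P| + |zone Q| − 2·|zone P∩zone Q| = 24 + 18 − 16 = 26.00.

26.00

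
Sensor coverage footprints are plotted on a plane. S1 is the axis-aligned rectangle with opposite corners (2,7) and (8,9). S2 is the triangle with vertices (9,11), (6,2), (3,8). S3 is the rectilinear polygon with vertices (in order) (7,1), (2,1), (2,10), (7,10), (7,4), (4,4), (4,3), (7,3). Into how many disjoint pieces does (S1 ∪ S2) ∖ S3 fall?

2

(S1 ∪ S2) ∖ S3 splits into 2 disjoint pieces (area 5.1667, area 1.25).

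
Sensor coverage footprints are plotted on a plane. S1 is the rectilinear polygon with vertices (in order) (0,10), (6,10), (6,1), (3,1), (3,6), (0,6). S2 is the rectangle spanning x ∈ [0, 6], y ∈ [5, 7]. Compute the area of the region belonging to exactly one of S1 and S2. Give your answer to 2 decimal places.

|S1| = 39, |S2| = 12, |S1∩S2| = 9.
|S1 △ S2| = |S1| + |S2| − 2·|S1∩S2| = 39 + 12 − 18 = 33.00.

33.00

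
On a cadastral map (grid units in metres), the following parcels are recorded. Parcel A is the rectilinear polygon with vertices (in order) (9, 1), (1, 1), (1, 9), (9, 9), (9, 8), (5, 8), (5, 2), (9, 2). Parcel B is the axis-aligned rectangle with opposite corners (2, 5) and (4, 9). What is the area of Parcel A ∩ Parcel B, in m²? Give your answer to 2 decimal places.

The intersection is the polygon with vertices (4,9), (4,5), (2,5), (2,9).
By the shoelace formula its area is 8.00.

8.00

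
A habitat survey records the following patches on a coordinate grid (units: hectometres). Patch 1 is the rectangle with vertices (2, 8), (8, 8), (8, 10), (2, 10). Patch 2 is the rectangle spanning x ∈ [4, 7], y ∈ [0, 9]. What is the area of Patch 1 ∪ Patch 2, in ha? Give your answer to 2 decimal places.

36.00

By inclusion–exclusion:
Individual areas: |Patch 1| = 12, |Patch 2| = 27.
|Patch 1∩Patch 2|: x∈[4,7], y∈[8,9] → 3·1 = 3.
|Patch 1 ∪ Patch 2| = 39 − 3 = 36.00.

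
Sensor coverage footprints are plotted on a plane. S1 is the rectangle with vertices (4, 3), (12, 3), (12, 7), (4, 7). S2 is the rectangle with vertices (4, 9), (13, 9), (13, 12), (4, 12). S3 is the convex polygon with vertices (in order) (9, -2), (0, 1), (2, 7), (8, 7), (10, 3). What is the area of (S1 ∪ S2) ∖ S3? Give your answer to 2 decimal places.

39.00

|S1 ∪ S2| = 59.
|(S1 ∪ S2) ∩ S3| = 20.
|(S1 ∪ S2) ∖ S3| = 59 − 20 = 39.00.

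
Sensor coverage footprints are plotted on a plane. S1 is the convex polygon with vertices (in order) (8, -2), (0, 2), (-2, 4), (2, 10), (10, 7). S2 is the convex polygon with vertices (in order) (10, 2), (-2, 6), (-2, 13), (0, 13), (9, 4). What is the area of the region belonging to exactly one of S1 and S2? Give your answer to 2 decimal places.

72.24

|S1| = 85, |S2| = 57.5, |S1∩S2| = 35.1278.
|S1 △ S2| = |S1| + |S2| − 2·|S1∩S2| = 85 + 57.5 − 70.2556 = 72.24.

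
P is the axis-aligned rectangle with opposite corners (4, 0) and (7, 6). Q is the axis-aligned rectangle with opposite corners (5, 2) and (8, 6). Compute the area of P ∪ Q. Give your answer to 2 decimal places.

22.00

By inclusion–exclusion:
Individual areas: |P| = 18, |Q| = 12.
|P∩Q|: x∈[5,7], y∈[2,6] → 2·4 = 8.
|P ∪ Q| = 30 − 8 = 22.00.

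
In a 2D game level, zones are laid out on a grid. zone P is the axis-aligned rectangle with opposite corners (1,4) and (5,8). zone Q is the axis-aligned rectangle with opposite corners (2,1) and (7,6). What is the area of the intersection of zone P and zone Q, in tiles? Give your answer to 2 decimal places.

6.00

|zone P∩zone Q|: x∈[2,5], y∈[4,6] → 3·2 = 6.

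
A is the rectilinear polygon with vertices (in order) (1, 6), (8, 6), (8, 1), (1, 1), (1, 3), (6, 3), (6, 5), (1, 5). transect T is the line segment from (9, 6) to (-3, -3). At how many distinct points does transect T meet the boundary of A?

The segment meets the boundary at (5,3), (6,3.75), (8,5.25), (2.333,1).

4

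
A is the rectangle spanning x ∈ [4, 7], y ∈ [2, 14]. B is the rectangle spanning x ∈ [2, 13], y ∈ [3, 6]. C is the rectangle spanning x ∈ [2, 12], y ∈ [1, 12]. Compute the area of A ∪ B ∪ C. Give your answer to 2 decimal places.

119.00

By inclusion–exclusion:
Individual areas: |A| = 36, |B| = 33, |C| = 110.
|A∩B|: x∈[4,7], y∈[3,6] → 3·3 = 9.
|A∩C|: x∈[4,7], y∈[2,12] → 3·10 = 30.
|B∩C|: x∈[2,12], y∈[3,6] → 10·3 = 30.
|A∩B∩C| = 9.
|A ∪ B ∪ C| = 179 − 69 + 9 = 119.00.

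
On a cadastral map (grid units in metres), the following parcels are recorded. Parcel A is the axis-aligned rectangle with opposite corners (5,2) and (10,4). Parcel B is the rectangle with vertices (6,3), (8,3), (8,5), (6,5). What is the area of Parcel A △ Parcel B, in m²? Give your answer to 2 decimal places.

10.00

|Parcel A∩Parcel B|: x∈[6,8], y∈[3,4] → 2·1 = 2.
|Parcel A △ Parcel B| = |Parcel A| + |Parcel B| − 2·|Parcel A∩Parcel B| = 10 + 4 − 4 = 10.00.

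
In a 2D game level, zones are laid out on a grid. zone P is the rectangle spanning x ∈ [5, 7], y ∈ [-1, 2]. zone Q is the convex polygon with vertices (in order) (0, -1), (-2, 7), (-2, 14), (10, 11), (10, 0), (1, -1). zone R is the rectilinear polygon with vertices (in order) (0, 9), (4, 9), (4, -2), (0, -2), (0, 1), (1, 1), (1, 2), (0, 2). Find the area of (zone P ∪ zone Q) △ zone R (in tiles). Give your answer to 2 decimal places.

116.61

|zone P ∪ zone Q| = 150.6111.
|(zone P ∪ zone Q) ∩ zone R| = 38.5.
|(zone P ∪ zone Q) △ zone R| = 150.6111 + 43 − 77 = 116.61.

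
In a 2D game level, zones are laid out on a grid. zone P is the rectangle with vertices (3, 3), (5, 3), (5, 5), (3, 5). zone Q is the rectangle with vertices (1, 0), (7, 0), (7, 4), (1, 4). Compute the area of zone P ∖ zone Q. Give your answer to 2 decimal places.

2.00

|zone P∩zone Q|: x∈[3,5], y∈[3,4] → 2·1 = 2.
|zone P| = 4.
|zone P ∖ zone Q| = |zone P| − |zone P∩zone Q| = 4 − 2 = 2.00.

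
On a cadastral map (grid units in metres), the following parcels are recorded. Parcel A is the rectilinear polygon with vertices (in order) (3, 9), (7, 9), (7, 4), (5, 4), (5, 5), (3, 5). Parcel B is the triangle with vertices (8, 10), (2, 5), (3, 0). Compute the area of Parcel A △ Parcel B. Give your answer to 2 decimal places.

19.53

|Parcel A| = 18, |Parcel B| = 17.5, |Parcel A∩Parcel B| = 7.9833.
|Parcel A △ Parcel B| = |Parcel A| + |Parcel B| − 2·|Parcel A∩Parcel B| = 18 + 17.5 − 15.9667 = 19.53.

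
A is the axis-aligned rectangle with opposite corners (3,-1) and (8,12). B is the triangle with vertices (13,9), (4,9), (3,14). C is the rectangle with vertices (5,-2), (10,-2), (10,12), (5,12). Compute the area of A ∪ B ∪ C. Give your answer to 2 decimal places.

101.85

By inclusion–exclusion:
Individual areas: |A| = 65, |B| = 22.5, |C| = 70.
|A∩B| = 12.65.
|A∩C|: x∈[5,8], y∈[-1,12] → 3·13 = 39.
|B∩C| = 12.75.
|A∩B∩C| = 8.75.
|A ∪ B ∪ C| = 157.5 − 64.4 + 8.75 = 101.85.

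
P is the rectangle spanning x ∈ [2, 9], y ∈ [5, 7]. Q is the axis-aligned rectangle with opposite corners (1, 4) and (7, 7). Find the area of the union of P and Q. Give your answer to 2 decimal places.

By inclusion–exclusion:
Individual areas: |P| = 14, |Q| = 18.
|P∩Q|: x∈[2,7], y∈[5,7] → 5·2 = 10.
|P ∪ Q| = 32 − 10 = 22.00.

22.00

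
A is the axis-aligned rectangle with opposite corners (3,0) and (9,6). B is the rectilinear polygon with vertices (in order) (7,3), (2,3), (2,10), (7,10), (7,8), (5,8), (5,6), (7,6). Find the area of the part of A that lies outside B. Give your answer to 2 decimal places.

|A| = 36, |A∩B| = 12.
|A ∖ B| = |A| − |A∩B| = 36 − 12 = 24.00.

24.00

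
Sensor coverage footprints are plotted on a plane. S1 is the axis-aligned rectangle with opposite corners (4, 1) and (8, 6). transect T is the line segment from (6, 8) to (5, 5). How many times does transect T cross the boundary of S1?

The segment meets the boundary at (5.333,6).

1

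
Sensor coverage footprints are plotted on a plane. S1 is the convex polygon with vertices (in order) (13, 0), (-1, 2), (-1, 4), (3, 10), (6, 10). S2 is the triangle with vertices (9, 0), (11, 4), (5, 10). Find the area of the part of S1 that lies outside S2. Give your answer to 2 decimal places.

62.48

|S1| = 79, |S1∩S2| = 16.5212.
|S1 ∖ S2| = |S1| − |S1∩S2| = 79 − 16.5212 = 62.48.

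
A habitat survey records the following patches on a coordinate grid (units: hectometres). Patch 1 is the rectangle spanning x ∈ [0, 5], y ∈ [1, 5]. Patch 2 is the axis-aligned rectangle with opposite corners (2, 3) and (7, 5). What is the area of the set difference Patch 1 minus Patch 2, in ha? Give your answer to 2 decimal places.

14.00

|Patch 1∩Patch 2|: x∈[2,5], y∈[3,5] → 3·2 = 6.
|Patch 1| = 20.
|Patch 1 ∖ Patch 2| = |Patch 1| − |Patch 1∩Patch 2| = 20 − 6 = 14.00.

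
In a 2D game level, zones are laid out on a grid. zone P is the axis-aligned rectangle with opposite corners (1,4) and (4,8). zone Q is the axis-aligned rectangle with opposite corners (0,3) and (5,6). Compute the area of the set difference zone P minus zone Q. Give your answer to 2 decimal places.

6.00

|zone P∩zone Q|: x∈[1,4], y∈[4,6] → 3·2 = 6.
|zone P| = 12.
|zone P ∖ zone Q| = |zone P| − |zone P∩zone Q| = 12 − 6 = 6.00.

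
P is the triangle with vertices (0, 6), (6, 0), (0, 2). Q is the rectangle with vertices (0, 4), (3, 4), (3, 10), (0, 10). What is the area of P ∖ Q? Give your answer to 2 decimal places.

10.00

|P| = 12, |P∩Q| = 2.
|P ∖ Q| = |P| − |P∩Q| = 12 − 2 = 10.00.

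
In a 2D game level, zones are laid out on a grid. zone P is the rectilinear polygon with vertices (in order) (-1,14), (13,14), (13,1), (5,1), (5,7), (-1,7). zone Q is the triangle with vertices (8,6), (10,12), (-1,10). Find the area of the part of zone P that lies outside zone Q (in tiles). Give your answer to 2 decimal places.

|zone P| = 146, |zone P∩zone Q| = 31.
|zone P ∖ zone Q| = |zone P| − |zone P∩zone Q| = 146 − 31 = 115.00.

115.00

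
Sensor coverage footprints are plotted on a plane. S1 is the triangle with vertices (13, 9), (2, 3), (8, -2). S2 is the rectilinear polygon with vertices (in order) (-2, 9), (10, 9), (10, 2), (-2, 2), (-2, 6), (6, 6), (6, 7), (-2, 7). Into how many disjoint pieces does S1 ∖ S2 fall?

2

S1 ∖ S2 splits into 2 disjoint pieces (area 7.4455, area 13.2364).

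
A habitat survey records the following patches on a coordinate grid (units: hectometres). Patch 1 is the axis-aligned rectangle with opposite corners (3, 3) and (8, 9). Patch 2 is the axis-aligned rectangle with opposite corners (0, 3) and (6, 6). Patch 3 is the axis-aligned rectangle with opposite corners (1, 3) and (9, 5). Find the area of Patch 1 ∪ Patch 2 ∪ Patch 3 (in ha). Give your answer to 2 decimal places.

By inclusion–exclusion:
Individual areas: |Patch 1| = 30, |Patch 2| = 18, |Patch 3| = 16.
|Patch 1∩Patch 2|: x∈[3,6], y∈[3,6] → 3·3 = 9.
|Patch 1∩Patch 3|: x∈[3,8], y∈[3,5] → 5·2 = 10.
|Patch 2∩Patch 3|: x∈[1,6], y∈[3,5] → 5·2 = 10.
|Patch 1∩Patch 2∩Patch 3| = 6.
|Patch 1 ∪ Patch 2 ∪ Patch 3| = 64 − 29 + 6 = 41.00.

41.00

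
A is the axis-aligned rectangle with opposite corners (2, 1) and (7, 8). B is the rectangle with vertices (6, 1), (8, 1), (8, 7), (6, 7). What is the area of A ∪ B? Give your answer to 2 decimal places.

41.00

By inclusion–exclusion:
Individual areas: |A| = 35, |B| = 12.
|A∩B|: x∈[6,7], y∈[1,7] → 1·6 = 6.
|A ∪ B| = 47 − 6 = 41.00.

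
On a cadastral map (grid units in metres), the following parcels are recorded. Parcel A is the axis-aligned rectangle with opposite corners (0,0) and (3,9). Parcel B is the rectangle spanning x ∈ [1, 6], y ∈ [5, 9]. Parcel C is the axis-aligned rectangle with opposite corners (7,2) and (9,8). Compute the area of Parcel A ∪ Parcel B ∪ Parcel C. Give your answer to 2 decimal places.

51.00

By inclusion–exclusion:
Individual areas: |Parcel A| = 27, |Parcel B| = 20, |Parcel C| = 12.
|Parcel A∩Parcel B|: x∈[1,3], y∈[5,9] → 2·4 = 8.
|Parcel A∩Parcel C| = 0 (no overlap).
|Parcel B∩Parcel C| = 0 (no overlap).
|Parcel A∩Parcel B∩Parcel C| = 0.
|Parcel A ∪ Parcel B ∪ Parcel C| = 59 − 8 + 0 = 51.00.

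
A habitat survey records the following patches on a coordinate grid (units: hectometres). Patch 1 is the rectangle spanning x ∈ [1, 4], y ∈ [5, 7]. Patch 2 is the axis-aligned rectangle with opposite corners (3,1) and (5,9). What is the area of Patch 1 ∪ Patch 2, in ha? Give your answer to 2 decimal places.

20.00

By inclusion–exclusion:
Individual areas: |Patch 1| = 6, |Patch 2| = 16.
|Patch 1∩Patch 2|: x∈[3,4], y∈[5,7] → 1·2 = 2.
|Patch 1 ∪ Patch 2| = 22 − 2 = 20.00.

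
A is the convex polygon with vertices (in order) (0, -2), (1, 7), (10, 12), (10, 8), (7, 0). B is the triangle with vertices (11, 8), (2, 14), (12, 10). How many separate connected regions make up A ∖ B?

2

A ∖ B splits into 2 disjoint pieces (area 78.4545, area 0.7535).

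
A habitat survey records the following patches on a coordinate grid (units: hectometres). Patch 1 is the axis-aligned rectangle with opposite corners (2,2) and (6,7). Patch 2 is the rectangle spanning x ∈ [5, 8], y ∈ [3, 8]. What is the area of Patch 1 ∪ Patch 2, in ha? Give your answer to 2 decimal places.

31.00

By inclusion–exclusion:
Individual areas: |Patch 1| = 20, |Patch 2| = 15.
|Patch 1∩Patch 2|: x∈[5,6], y∈[3,7] → 1·4 = 4.
|Patch 1 ∪ Patch 2| = 35 − 4 = 31.00.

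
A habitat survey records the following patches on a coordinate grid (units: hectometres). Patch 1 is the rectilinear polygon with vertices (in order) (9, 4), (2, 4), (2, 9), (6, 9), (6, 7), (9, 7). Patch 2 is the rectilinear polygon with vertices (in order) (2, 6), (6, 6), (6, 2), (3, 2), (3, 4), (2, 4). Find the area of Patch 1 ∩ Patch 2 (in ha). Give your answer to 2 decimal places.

8.00

The intersection is the polygon with vertices (3,4), (2,4), (2,6), (6,6), (6,4).
By the shoelace formula its area is 8.00.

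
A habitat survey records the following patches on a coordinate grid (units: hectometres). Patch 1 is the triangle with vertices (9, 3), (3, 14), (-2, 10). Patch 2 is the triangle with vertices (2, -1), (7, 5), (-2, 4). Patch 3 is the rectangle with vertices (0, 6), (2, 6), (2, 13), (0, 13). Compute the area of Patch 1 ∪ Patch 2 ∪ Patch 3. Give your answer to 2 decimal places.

By inclusion–exclusion:
Individual areas: |Patch 1| = 39.5, |Patch 2| = 24.5, |Patch 3| = 14.
|Patch 1∩Patch 2| = 0.2098.
|Patch 1∩Patch 3| = 8.5932.
|Patch 2∩Patch 3| = 0.
|Patch 1∩Patch 2∩Patch 3| = 0.
|Patch 1 ∪ Patch 2 ∪ Patch 3| = 78 − 8.803 + 0 = 69.20.

69.20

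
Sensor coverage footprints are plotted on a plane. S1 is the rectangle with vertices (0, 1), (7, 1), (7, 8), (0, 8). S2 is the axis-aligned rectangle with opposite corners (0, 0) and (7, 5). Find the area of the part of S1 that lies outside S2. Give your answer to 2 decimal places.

|S1∩S2|: x∈[0,7], y∈[1,5] → 7·4 = 28.
|S1| = 49.
|S1 ∖ S2| = |S1| − |S1∩S2| = 49 − 28 = 21.00.

21.00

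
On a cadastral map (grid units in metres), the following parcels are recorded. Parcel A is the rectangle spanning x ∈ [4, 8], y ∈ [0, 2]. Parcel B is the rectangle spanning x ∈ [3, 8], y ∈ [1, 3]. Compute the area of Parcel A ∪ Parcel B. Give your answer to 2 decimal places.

14.00

By inclusion–exclusion:
Individual areas: |Parcel A| = 8, |Parcel B| = 10.
|Parcel A∩Parcel B|: x∈[4,8], y∈[1,2] → 4·1 = 4.
|Parcel A ∪ Parcel B| = 18 − 4 = 14.00.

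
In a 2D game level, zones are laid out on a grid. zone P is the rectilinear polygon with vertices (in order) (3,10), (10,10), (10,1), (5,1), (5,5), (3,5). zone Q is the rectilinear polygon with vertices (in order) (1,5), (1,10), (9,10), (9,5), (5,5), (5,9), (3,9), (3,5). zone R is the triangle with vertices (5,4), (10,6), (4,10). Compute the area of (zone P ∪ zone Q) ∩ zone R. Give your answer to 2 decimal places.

The region (zone P ∪ zone Q) ∩ zone R is the polygon with vertices (5,5), (4.833,5), (4,10), (10,6), (5,4).
By the shoelace formula its area is 15.92.

15.92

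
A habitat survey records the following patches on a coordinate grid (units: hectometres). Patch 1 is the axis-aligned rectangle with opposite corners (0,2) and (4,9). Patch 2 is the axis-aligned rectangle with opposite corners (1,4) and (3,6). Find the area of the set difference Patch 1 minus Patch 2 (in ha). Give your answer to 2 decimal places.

|Patch 1∩Patch 2|: x∈[1,3], y∈[4,6] → 2·2 = 4.
|Patch 1| = 28.
|Patch 1 ∖ Patch 2| = |Patch 1| − |Patch 1∩Patch 2| = 28 − 4 = 24.00.

24.00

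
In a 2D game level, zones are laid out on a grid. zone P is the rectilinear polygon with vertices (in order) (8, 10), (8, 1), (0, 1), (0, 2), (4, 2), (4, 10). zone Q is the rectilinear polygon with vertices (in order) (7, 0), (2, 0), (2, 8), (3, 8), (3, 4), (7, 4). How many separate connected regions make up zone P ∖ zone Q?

zone P ∖ zone Q splits into 2 disjoint pieces (area 27, area 2).

2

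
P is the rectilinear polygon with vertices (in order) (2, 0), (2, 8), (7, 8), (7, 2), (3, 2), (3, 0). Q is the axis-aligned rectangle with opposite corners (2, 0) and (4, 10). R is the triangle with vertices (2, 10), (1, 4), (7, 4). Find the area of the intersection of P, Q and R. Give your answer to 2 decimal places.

The intersection is the polygon with vertices (3.667,8), (4,7.6), (4,4), (2,4), (2,8).
By the shoelace formula its area is 7.93.

7.93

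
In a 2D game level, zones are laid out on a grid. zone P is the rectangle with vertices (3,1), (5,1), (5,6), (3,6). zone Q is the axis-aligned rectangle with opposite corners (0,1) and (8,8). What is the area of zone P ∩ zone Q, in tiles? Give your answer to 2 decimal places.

10.00

|zone P∩zone Q|: x∈[3,5], y∈[1,6] → 2·5 = 10.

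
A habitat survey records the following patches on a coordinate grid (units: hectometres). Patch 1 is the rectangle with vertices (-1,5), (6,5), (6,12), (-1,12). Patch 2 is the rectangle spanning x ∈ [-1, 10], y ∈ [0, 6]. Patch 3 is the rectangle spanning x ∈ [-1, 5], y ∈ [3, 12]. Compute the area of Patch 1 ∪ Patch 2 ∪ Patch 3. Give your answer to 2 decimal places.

By inclusion–exclusion:
Individual areas: |Patch 1| = 49, |Patch 2| = 66, |Patch 3| = 54.
|Patch 1∩Patch 2|: x∈[-1,6], y∈[5,6] → 7·1 = 7.
|Patch 1∩Patch 3|: x∈[-1,5], y∈[5,12] → 6·7 = 42.
|Patch 2∩Patch 3|: x∈[-1,5], y∈[3,6] → 6·3 = 18.
|Patch 1∩Patch 2∩Patch 3| = 6.
|Patch 1 ∪ Patch 2 ∪ Patch 3| = 169 − 67 + 6 = 108.00.

108.00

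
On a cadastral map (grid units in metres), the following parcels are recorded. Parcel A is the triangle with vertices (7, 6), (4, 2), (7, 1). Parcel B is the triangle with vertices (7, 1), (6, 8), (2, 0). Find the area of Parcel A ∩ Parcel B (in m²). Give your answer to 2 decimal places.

6.00

The intersection is the polygon with vertices (4,2), (6.4,5.2), (7,1).
By the shoelace formula its area is 6.00.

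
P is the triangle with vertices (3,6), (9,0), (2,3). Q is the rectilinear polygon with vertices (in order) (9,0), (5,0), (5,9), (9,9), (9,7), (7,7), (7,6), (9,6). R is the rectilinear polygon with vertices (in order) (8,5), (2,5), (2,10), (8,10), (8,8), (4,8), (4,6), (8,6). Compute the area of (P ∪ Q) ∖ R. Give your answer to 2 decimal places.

|P ∪ Q| = 41.4286.
|(P ∪ Q) ∩ R| = 6.6667.
|(P ∪ Q) ∖ R| = 41.4286 − 6.6667 = 34.76.

34.76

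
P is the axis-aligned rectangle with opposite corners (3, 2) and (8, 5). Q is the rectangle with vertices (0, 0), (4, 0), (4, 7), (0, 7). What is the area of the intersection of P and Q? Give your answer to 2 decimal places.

3.00

|P∩Q|: x∈[3,4], y∈[2,5] → 1·3 = 3.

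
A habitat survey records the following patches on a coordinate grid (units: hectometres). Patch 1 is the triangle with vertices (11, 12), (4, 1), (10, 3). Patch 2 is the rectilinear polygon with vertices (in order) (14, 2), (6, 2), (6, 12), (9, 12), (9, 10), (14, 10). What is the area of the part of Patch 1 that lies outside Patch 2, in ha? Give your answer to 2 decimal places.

3.69

|Patch 1| = 26, |Patch 1∩Patch 2| = 22.3066.
|Patch 1 ∖ Patch 2| = |Patch 1| − |Patch 1∩Patch 2| = 26 − 22.3066 = 3.69.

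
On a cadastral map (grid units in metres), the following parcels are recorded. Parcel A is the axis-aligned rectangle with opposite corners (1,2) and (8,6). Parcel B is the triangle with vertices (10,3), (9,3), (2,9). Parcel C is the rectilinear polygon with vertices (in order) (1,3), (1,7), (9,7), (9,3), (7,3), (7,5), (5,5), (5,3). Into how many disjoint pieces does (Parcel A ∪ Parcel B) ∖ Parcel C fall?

3

(Parcel A ∪ Parcel B) ∖ Parcel C splits into 3 disjoint pieces (area 11, area 0.3333, area 0.375).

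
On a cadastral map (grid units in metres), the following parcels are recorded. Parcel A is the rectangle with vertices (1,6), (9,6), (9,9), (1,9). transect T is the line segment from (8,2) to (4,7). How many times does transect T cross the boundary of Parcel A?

1

The segment meets the boundary at (4.8,6).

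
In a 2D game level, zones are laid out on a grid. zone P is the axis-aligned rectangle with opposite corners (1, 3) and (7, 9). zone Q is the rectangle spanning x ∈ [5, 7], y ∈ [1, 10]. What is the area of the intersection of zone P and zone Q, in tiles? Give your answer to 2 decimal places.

12.00

|zone P∩zone Q|: x∈[5,7], y∈[3,9] → 2·6 = 12.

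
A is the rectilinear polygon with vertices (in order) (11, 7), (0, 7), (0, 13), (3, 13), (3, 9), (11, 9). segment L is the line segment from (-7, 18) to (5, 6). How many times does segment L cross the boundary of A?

The segment meets the boundary at (4,7), (0,11).

2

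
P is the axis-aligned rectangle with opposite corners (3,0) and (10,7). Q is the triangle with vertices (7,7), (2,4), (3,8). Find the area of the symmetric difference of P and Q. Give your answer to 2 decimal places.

47.90

|P| = 49, |Q| = 8.5, |P∩Q| = 4.8.
|P △ Q| = |P| + |Q| − 2·|P∩Q| = 49 + 8.5 − 9.6 = 47.90.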